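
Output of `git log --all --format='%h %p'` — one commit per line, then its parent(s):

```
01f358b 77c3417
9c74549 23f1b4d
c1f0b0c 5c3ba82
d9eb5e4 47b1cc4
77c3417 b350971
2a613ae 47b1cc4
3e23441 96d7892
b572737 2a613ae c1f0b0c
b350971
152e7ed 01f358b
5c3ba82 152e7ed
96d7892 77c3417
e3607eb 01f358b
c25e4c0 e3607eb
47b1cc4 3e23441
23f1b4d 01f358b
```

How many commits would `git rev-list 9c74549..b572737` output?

8

Reachable from b572737: {01f358b, 152e7ed, 2a613ae, 3e23441, 47b1cc4, 5c3ba82, 77c3417, 96d7892, b350971, b572737, c1f0b0c}.
Reachable from 9c74549: {01f358b, 23f1b4d, 77c3417, 9c74549, b350971}.
In b572737's history but not 9c74549's: {152e7ed, 2a613ae, 3e23441, 47b1cc4, 5c3ba82, 96d7892, b572737, c1f0b0c} — 8 commits.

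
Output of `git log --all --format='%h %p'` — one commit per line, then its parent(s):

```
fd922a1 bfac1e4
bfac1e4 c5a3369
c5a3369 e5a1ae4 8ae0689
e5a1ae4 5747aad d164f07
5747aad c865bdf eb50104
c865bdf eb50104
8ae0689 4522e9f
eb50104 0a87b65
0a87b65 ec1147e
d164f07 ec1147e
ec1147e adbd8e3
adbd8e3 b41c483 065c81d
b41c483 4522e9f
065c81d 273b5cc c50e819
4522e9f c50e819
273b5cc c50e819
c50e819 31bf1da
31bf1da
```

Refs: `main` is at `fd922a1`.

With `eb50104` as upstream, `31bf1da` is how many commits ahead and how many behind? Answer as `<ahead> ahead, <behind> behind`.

0 ahead, 9 behind

Reachable from 31bf1da: {31bf1da}.
Reachable from eb50104: {065c81d, 0a87b65, 273b5cc, 31bf1da, 4522e9f, adbd8e3, b41c483, c50e819, eb50104, ec1147e}.
Only in 31bf1da's history (ahead): {} — 0.
Only in eb50104's history (behind): {065c81d, 0a87b65, 273b5cc, 4522e9f, adbd8e3, b41c483, c50e819, eb50104, ec1147e} — 9.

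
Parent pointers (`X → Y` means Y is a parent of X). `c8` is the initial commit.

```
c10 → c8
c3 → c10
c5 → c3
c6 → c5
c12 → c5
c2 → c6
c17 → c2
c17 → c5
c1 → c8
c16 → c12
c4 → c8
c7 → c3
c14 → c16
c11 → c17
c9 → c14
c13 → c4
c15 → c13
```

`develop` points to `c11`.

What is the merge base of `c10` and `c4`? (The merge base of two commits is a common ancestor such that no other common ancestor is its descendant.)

c8

Ancestors of c10: {c10, c8}.
Ancestors of c4: {c4, c8}.
Common ancestors: {c8}.
The only common ancestor is c8, so it is the merge base.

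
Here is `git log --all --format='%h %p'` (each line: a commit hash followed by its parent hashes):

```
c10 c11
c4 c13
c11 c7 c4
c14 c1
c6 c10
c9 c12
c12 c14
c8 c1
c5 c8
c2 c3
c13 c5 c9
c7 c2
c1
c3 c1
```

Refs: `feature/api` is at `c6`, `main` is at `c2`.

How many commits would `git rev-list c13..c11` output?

Reachable from c11: {c1, c11, c12, c13, c14, c2, c3, c4, c5, c7, c8, c9}.
Reachable from c13: {c1, c12, c13, c14, c5, c8, c9}.
In c11's history but not c13's: {c11, c2, c3, c4, c7} — 5 commits.

5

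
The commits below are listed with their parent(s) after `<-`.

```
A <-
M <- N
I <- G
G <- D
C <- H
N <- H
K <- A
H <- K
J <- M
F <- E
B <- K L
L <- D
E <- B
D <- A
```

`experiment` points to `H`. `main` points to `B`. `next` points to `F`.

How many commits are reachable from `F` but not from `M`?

5

Reachable from F: {A, B, D, E, F, K, L}.
Reachable from M: {A, H, K, M, N}.
In F's history but not M's: {B, D, E, F, L} — 5 commits.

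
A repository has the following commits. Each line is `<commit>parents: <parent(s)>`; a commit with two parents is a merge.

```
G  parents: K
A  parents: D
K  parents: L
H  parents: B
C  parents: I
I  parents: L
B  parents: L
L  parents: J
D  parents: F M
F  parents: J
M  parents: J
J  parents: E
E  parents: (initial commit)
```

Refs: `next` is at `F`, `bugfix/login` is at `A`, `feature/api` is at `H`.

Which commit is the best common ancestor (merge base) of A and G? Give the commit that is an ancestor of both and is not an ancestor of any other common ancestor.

Ancestors of A: {A, D, E, F, J, M}.
Ancestors of G: {E, G, J, K, L}.
Common ancestors: {E, J}.
Among these, J is not an ancestor of any other common ancestor — it is the merge base.

J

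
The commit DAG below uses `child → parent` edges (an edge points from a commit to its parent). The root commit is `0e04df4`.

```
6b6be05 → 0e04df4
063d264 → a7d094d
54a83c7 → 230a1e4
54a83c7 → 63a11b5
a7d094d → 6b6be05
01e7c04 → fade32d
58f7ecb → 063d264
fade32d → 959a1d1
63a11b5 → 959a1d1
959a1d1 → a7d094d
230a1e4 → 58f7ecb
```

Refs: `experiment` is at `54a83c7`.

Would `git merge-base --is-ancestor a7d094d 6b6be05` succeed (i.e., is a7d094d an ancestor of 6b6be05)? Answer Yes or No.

Ancestors of 6b6be05: {0e04df4, 6b6be05}.
a7d094d is not in that set, so it is not an ancestor of 6b6be05.

No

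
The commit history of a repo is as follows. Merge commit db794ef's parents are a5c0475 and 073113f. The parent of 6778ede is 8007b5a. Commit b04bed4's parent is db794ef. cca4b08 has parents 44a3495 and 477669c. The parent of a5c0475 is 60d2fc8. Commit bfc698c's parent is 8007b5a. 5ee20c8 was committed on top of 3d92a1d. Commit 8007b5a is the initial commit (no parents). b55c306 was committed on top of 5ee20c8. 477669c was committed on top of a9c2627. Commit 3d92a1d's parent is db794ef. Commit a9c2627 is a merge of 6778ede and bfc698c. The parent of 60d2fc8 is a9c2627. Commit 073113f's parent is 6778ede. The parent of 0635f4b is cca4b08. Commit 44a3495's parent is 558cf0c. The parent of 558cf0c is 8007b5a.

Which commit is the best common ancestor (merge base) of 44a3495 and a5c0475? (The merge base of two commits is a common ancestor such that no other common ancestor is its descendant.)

Ancestors of 44a3495: {44a3495, 558cf0c, 8007b5a}.
Ancestors of a5c0475: {60d2fc8, 6778ede, 8007b5a, a5c0475, a9c2627, bfc698c}.
Common ancestors: {8007b5a}.
The only common ancestor is 8007b5a, so it is the merge base.

8007b5a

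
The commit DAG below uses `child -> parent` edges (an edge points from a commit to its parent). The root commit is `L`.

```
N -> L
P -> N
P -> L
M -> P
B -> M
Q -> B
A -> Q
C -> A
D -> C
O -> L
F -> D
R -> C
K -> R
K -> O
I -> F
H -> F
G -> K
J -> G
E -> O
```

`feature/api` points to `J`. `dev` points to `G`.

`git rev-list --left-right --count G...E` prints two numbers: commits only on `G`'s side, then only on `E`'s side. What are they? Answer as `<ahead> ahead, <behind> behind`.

Reachable from G: {A, B, C, G, K, L, M, N, O, P, Q, R}.
Reachable from E: {E, L, O}.
Only in G's history (ahead): {A, B, C, G, K, M, N, P, Q, R} — 10.
Only in E's history (behind): {E} — 1.

10 ahead, 1 behind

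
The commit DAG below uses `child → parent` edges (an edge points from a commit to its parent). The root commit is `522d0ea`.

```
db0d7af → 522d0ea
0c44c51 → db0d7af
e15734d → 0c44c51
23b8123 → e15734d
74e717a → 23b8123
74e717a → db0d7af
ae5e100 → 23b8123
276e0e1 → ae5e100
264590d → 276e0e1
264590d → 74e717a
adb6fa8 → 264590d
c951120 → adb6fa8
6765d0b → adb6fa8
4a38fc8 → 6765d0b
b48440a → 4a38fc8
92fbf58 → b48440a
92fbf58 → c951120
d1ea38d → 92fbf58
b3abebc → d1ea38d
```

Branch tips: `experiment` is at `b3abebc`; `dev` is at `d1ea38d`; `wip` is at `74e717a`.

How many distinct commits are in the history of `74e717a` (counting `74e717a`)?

6

Walking parent pointers from 74e717a: reachable set = {0c44c51, 23b8123, 522d0ea, 74e717a, db0d7af, e15734d}.
That is 6 commits.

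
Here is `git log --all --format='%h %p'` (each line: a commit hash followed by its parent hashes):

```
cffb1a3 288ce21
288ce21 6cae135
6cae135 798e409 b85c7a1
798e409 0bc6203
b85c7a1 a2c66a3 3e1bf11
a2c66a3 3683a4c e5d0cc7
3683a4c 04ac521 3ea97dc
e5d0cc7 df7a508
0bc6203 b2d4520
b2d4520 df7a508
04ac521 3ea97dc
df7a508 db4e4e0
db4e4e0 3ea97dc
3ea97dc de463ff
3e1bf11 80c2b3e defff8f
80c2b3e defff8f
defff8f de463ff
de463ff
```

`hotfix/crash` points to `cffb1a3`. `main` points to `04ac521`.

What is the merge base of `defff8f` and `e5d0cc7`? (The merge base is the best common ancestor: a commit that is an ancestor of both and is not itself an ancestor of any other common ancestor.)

de463ff

Ancestors of defff8f: {de463ff, defff8f}.
Ancestors of e5d0cc7: {3ea97dc, db4e4e0, de463ff, df7a508, e5d0cc7}.
Common ancestors: {de463ff}.
The only common ancestor is de463ff, so it is the merge base.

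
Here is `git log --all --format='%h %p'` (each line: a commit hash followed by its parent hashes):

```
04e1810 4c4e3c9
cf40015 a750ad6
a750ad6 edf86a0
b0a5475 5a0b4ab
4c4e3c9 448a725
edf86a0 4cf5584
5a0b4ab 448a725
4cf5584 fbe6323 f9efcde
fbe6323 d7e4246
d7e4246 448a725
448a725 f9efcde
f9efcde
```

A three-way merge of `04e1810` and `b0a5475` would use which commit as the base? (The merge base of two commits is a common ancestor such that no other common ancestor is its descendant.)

448a725

Ancestors of 04e1810: {04e1810, 448a725, 4c4e3c9, f9efcde}.
Ancestors of b0a5475: {448a725, 5a0b4ab, b0a5475, f9efcde}.
Common ancestors: {448a725, f9efcde}.
Among these, 448a725 is not an ancestor of any other common ancestor — it is the merge base.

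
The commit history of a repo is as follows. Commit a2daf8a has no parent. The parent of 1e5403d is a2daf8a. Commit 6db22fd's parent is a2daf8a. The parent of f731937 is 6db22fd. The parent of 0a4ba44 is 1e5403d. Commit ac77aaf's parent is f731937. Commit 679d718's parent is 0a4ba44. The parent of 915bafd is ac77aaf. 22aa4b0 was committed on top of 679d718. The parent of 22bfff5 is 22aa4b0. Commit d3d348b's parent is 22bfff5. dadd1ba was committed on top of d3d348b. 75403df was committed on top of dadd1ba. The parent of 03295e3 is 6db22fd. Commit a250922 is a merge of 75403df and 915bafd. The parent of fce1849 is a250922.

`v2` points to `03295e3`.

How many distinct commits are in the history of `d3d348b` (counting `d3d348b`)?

7

Walking parent pointers from d3d348b: reachable set = {0a4ba44, 1e5403d, 22aa4b0, 22bfff5, 679d718, a2daf8a, d3d348b}.
That is 7 commits.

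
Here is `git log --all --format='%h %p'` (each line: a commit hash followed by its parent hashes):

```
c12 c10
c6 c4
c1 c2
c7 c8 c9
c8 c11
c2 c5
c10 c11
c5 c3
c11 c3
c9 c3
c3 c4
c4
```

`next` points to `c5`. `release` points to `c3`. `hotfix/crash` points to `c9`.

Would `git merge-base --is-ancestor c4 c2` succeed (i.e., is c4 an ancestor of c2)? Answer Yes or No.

Yes

Ancestors of c2 (commits reachable by following parents): {c2, c3, c4, c5}.
c4 is in that set, so it is an ancestor of c2.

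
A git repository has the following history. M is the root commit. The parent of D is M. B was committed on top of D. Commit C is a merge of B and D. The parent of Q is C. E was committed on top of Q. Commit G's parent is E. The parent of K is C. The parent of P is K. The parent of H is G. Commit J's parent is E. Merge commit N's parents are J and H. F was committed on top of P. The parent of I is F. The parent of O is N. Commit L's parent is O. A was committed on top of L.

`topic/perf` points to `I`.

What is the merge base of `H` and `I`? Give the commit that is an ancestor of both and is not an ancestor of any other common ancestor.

Ancestors of H: {B, C, D, E, G, H, M, Q}.
Ancestors of I: {B, C, D, F, I, K, M, P}.
Common ancestors: {B, C, D, M}.
Among these, C is not an ancestor of any other common ancestor — it is the merge base.

C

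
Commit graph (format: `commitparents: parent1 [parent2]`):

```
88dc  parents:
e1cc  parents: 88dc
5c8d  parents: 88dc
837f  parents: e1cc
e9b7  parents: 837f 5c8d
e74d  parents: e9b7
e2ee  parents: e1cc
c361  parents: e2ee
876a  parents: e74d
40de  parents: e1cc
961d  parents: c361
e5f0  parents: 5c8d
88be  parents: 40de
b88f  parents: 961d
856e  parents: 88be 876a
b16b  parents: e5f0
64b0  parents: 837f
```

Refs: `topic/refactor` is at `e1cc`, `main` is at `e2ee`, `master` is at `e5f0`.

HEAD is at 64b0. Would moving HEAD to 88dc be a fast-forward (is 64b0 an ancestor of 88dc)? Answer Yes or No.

A fast-forward from 64b0 to 88dc is possible iff 64b0 is an ancestor of 88dc.
Ancestors of 88dc: {88dc}.
64b0 is not among them, so fast-forward is not possible.

No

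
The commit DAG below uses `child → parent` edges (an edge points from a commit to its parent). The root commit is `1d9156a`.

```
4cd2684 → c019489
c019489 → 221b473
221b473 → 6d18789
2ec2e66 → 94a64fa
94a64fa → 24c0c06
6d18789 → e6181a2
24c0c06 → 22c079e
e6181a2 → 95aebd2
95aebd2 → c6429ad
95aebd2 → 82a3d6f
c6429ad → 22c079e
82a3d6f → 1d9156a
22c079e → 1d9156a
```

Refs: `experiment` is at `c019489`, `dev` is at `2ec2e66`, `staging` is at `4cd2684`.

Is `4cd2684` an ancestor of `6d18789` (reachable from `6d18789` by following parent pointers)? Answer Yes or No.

No

Ancestors of 6d18789: {1d9156a, 22c079e, 6d18789, 82a3d6f, 95aebd2, c6429ad, e6181a2}.
4cd2684 is not in that set, so it is not an ancestor of 6d18789.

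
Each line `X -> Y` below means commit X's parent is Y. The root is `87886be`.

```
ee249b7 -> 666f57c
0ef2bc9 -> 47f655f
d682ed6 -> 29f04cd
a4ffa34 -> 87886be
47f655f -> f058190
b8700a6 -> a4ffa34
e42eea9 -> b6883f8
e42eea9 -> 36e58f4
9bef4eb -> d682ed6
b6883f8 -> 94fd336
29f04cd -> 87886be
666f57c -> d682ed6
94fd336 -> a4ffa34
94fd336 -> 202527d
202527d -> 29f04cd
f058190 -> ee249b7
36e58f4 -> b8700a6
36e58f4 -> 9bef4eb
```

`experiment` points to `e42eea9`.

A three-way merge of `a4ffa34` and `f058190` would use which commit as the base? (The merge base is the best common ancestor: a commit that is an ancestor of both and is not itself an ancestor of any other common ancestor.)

87886be

Ancestors of a4ffa34: {87886be, a4ffa34}.
Ancestors of f058190: {29f04cd, 666f57c, 87886be, d682ed6, ee249b7, f058190}.
Common ancestors: {87886be}.
The only common ancestor is 87886be, so it is the merge base.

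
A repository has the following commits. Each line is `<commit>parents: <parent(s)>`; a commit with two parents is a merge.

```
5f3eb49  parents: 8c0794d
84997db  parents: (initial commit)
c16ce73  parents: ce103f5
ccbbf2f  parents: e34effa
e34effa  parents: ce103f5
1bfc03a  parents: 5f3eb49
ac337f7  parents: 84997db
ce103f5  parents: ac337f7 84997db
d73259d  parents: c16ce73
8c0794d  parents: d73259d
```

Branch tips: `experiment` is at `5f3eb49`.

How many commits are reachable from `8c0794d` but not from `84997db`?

5

Reachable from 8c0794d: {84997db, 8c0794d, ac337f7, c16ce73, ce103f5, d73259d}.
Reachable from 84997db: {84997db}.
In 8c0794d's history but not 84997db's: {8c0794d, ac337f7, c16ce73, ce103f5, d73259d} — 5 commits.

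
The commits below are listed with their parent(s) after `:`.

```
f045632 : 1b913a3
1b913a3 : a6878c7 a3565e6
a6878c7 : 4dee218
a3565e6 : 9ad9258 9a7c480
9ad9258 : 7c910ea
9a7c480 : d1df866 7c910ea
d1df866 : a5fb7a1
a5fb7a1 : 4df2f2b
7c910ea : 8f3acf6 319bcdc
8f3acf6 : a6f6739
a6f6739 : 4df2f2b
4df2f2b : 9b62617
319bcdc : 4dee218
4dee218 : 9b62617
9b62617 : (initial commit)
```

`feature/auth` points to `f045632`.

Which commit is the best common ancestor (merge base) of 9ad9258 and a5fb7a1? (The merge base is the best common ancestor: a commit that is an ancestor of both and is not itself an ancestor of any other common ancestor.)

Ancestors of 9ad9258: {319bcdc, 4dee218, 4df2f2b, 7c910ea, 8f3acf6, 9ad9258, 9b62617, a6f6739}.
Ancestors of a5fb7a1: {4df2f2b, 9b62617, a5fb7a1}.
Common ancestors: {4df2f2b, 9b62617}.
Among these, 4df2f2b is not an ancestor of any other common ancestor — it is the merge base.

4df2f2b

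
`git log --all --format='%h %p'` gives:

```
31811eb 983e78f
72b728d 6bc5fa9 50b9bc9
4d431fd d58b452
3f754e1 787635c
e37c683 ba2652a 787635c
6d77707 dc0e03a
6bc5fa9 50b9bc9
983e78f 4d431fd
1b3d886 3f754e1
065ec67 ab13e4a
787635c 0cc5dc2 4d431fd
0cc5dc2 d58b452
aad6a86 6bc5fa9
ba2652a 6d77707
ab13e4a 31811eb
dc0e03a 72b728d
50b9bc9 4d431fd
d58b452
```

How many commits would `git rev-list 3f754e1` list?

Walking parent pointers from 3f754e1: reachable set = {0cc5dc2, 3f754e1, 4d431fd, 787635c, d58b452}.
That is 5 commits.

5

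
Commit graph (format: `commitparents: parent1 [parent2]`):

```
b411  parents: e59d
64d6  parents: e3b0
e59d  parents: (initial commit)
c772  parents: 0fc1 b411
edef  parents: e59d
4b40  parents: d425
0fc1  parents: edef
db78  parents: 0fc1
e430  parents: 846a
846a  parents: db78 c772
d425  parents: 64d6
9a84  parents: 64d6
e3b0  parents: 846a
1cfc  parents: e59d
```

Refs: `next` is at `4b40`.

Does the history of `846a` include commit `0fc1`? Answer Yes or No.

Ancestors of 846a (commits reachable by following parents): {0fc1, 846a, b411, c772, db78, e59d, edef}.
0fc1 is in that set, so it is an ancestor of 846a.

Yes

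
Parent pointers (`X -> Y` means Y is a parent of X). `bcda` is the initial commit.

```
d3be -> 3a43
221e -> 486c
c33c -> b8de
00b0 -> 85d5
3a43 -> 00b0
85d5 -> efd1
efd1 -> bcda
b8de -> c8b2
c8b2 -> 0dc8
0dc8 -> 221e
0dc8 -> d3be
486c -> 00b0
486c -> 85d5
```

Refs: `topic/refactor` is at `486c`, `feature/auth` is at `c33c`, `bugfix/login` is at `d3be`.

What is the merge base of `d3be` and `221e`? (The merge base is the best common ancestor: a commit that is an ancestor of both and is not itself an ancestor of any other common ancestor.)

Ancestors of d3be: {00b0, 3a43, 85d5, bcda, d3be, efd1}.
Ancestors of 221e: {00b0, 221e, 486c, 85d5, bcda, efd1}.
Common ancestors: {00b0, 85d5, bcda, efd1}.
Among these, 00b0 is not an ancestor of any other common ancestor — it is the merge base.

00b0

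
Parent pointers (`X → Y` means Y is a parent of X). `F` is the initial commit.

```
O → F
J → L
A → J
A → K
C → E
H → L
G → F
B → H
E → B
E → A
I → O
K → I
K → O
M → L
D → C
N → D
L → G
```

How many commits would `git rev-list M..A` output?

Reachable from A: {A, F, G, I, J, K, L, O}.
Reachable from M: {F, G, L, M}.
In A's history but not M's: {A, I, J, K, O} — 5 commits.

5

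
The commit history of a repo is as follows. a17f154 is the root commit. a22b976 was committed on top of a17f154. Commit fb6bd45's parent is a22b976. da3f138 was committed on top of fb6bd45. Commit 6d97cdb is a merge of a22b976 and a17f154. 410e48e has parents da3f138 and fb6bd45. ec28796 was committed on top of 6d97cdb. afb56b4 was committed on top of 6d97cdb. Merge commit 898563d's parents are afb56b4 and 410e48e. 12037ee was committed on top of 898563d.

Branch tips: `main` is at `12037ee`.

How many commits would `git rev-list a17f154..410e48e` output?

4

Reachable from 410e48e: {410e48e, a17f154, a22b976, da3f138, fb6bd45}.
Reachable from a17f154: {a17f154}.
In 410e48e's history but not a17f154's: {410e48e, a22b976, da3f138, fb6bd45} — 4 commits.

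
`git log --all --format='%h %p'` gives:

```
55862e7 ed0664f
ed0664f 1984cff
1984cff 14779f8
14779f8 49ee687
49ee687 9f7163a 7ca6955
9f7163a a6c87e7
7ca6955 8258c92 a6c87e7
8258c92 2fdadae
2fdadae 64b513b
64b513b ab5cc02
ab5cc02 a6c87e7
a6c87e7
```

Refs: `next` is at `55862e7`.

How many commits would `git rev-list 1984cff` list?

Walking parent pointers from 1984cff: reachable set = {14779f8, 1984cff, 2fdadae, 49ee687, 64b513b, 7ca6955, 8258c92, 9f7163a, a6c87e7, ab5cc02}.
That is 10 commits.

10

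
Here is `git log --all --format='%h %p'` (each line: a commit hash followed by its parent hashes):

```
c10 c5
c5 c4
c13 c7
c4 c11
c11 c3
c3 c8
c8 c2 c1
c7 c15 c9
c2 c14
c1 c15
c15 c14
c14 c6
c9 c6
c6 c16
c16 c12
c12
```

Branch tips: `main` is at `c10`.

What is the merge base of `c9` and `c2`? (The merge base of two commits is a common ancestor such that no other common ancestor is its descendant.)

c6

Ancestors of c9: {c12, c16, c6, c9}.
Ancestors of c2: {c12, c14, c16, c2, c6}.
Common ancestors: {c12, c16, c6}.
Among these, c6 is not an ancestor of any other common ancestor — it is the merge base.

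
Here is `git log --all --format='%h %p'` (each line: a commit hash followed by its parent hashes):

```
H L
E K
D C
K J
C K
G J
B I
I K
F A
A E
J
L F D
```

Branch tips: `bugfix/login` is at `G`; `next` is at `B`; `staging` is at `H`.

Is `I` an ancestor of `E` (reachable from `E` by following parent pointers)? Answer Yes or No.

No

Ancestors of E: {E, J, K}.
I is not in that set, so it is not an ancestor of E.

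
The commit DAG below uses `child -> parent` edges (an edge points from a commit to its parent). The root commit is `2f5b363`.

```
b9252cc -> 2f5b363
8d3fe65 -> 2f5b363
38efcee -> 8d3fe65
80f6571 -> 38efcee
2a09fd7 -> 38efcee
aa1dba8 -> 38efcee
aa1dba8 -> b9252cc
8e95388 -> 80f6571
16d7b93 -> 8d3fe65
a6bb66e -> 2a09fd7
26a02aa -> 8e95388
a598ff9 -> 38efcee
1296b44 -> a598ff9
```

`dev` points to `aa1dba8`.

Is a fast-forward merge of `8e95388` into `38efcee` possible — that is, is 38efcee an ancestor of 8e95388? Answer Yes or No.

Yes

A fast-forward from 38efcee to 8e95388 is possible iff 38efcee is an ancestor of 8e95388.
Ancestors of 8e95388: {2f5b363, 38efcee, 80f6571, 8d3fe65, 8e95388}.
38efcee is among them, so fast-forward is possible.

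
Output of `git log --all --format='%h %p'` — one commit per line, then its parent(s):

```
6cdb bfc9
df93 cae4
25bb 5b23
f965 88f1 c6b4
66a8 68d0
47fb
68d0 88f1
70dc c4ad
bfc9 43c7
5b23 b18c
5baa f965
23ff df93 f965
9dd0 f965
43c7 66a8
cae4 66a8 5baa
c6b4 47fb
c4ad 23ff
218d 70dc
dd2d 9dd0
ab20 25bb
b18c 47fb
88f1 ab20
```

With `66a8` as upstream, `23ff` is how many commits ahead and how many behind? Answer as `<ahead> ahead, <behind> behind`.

6 ahead, 0 behind

Reachable from 23ff: {23ff, 25bb, 47fb, 5b23, 5baa, 66a8, 68d0, 88f1, ab20, b18c, c6b4, cae4, df93, f965}.
Reachable from 66a8: {25bb, 47fb, 5b23, 66a8, 68d0, 88f1, ab20, b18c}.
Only in 23ff's history (ahead): {23ff, 5baa, c6b4, cae4, df93, f965} — 6.
Only in 66a8's history (behind): {} — 0.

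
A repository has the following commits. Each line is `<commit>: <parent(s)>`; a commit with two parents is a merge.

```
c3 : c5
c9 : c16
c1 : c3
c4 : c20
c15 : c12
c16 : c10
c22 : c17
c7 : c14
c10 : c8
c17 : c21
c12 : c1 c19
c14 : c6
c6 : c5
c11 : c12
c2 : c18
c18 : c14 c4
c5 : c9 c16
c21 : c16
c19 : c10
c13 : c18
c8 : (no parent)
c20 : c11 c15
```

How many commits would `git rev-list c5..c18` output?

11

Reachable from c18: {c1, c10, c11, c12, c14, c15, c16, c18, c19, c20, c3, c4, c5, c6, c8, c9}.
Reachable from c5: {c10, c16, c5, c8, c9}.
In c18's history but not c5's: {c1, c11, c12, c14, c15, c18, c19, c20, c3, c4, c6} — 11 commits.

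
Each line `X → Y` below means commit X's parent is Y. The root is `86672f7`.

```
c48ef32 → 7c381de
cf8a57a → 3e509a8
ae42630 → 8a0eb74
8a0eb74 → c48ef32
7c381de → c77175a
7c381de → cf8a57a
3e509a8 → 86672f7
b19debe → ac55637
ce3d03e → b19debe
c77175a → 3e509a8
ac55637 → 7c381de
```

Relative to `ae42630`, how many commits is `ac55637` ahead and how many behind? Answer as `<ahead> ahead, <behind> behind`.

1 ahead, 3 behind

Reachable from ac55637: {3e509a8, 7c381de, 86672f7, ac55637, c77175a, cf8a57a}.
Reachable from ae42630: {3e509a8, 7c381de, 86672f7, 8a0eb74, ae42630, c48ef32, c77175a, cf8a57a}.
Only in ac55637's history (ahead): {ac55637} — 1.
Only in ae42630's history (behind): {8a0eb74, ae42630, c48ef32} — 3.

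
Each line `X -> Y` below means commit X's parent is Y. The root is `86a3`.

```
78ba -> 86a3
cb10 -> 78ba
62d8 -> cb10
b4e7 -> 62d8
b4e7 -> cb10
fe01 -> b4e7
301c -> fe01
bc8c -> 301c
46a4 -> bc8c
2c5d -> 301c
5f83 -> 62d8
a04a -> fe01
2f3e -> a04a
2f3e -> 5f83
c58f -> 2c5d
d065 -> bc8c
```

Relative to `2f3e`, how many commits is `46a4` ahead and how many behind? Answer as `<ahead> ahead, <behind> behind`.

3 ahead, 3 behind

Reachable from 46a4: {301c, 46a4, 62d8, 78ba, 86a3, b4e7, bc8c, cb10, fe01}.
Reachable from 2f3e: {2f3e, 5f83, 62d8, 78ba, 86a3, a04a, b4e7, cb10, fe01}.
Only in 46a4's history (ahead): {301c, 46a4, bc8c} — 3.
Only in 2f3e's history (behind): {2f3e, 5f83, a04a} — 3.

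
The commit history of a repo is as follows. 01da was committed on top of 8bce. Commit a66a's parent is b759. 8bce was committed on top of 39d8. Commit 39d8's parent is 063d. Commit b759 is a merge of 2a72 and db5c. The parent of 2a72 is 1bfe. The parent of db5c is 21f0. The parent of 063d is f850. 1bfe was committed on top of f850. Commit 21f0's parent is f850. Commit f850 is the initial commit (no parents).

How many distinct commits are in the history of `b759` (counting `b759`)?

6

Walking parent pointers from b759: reachable set = {1bfe, 21f0, 2a72, b759, db5c, f850}.
That is 6 commits.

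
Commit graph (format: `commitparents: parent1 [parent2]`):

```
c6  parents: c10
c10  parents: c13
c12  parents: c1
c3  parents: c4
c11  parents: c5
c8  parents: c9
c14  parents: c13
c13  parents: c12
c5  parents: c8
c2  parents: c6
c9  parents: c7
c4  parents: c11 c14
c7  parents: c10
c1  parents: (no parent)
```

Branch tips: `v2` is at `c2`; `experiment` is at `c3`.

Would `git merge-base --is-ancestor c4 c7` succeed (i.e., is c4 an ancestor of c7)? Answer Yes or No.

No

Ancestors of c7: {c1, c10, c12, c13, c7}.
c4 is not in that set, so it is not an ancestor of c7.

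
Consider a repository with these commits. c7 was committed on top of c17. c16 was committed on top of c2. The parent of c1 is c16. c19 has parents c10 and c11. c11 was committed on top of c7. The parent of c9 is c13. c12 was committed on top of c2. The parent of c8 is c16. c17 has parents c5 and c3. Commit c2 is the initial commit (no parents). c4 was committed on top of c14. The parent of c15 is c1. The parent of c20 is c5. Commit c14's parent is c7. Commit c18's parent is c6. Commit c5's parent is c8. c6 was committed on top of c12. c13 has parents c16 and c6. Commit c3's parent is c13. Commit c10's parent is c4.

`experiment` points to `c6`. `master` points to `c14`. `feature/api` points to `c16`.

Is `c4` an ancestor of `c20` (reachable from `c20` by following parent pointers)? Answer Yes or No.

No

Ancestors of c20: {c16, c2, c20, c5, c8}.
c4 is not in that set, so it is not an ancestor of c20.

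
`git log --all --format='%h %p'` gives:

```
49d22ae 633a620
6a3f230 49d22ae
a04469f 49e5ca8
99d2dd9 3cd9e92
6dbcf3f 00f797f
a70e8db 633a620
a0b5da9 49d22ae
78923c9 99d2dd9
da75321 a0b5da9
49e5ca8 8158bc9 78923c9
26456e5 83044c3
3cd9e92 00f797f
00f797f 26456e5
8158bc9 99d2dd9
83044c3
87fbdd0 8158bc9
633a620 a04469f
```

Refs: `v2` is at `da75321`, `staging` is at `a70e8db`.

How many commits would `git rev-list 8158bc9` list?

Walking parent pointers from 8158bc9: reachable set = {00f797f, 26456e5, 3cd9e92, 8158bc9, 83044c3, 99d2dd9}.
That is 6 commits.

6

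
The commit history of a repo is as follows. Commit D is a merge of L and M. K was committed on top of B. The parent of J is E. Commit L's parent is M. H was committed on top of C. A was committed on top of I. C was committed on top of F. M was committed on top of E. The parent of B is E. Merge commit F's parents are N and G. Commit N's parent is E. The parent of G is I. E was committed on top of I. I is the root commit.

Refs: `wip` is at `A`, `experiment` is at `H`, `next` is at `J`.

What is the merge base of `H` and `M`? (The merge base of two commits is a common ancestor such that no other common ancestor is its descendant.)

E

Ancestors of H: {C, E, F, G, H, I, N}.
Ancestors of M: {E, I, M}.
Common ancestors: {E, I}.
Among these, E is not an ancestor of any other common ancestor — it is the merge base.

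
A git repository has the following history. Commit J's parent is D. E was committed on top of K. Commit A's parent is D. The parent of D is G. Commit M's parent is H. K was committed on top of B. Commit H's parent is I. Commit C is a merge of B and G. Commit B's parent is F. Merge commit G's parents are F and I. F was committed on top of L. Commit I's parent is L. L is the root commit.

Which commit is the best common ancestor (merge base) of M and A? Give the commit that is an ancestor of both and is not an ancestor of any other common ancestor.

Ancestors of M: {H, I, L, M}.
Ancestors of A: {A, D, F, G, I, L}.
Common ancestors: {I, L}.
Among these, I is not an ancestor of any other common ancestor — it is the merge base.

I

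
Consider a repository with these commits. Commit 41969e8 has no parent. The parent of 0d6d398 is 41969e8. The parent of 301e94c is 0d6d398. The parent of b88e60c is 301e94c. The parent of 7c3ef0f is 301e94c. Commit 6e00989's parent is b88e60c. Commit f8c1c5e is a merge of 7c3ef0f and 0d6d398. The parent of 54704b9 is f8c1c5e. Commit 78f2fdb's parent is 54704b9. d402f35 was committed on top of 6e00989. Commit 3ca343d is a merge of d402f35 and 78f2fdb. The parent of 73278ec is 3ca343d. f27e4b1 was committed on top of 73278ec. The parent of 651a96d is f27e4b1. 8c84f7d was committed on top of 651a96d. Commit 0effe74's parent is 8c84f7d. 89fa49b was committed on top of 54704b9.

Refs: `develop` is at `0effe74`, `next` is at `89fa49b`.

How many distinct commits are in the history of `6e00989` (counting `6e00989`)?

5

Walking parent pointers from 6e00989: reachable set = {0d6d398, 301e94c, 41969e8, 6e00989, b88e60c}.
That is 5 commits.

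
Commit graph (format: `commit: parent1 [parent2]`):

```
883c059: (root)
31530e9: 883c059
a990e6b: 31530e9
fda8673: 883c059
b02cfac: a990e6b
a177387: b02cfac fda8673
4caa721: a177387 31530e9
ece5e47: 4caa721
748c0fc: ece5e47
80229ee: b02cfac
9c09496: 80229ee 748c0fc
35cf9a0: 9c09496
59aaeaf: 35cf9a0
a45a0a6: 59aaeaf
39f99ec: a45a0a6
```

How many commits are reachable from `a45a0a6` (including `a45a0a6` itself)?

Walking parent pointers from a45a0a6: reachable set = {31530e9, 35cf9a0, 4caa721, 59aaeaf, 748c0fc, 80229ee, 883c059, 9c09496, a177387, a45a0a6, a990e6b, b02cfac, ece5e47, fda8673}.
That is 14 commits.

14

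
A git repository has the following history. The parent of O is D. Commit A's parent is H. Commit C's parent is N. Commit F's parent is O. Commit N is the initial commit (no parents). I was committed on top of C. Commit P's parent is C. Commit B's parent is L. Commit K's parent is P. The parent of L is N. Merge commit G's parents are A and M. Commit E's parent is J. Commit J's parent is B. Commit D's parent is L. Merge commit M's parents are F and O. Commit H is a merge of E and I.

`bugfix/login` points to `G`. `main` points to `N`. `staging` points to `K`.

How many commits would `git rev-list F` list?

Walking parent pointers from F: reachable set = {D, F, L, N, O}.
That is 5 commits.

5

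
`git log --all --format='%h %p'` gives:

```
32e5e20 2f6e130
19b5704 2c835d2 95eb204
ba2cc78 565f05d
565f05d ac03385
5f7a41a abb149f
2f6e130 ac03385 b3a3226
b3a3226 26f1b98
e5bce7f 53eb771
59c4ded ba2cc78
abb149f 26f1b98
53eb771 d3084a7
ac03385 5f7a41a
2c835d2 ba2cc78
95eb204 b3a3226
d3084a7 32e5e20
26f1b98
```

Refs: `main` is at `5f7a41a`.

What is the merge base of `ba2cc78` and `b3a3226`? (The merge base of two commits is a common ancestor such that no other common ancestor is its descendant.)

26f1b98

Ancestors of ba2cc78: {26f1b98, 565f05d, 5f7a41a, abb149f, ac03385, ba2cc78}.
Ancestors of b3a3226: {26f1b98, b3a3226}.
Common ancestors: {26f1b98}.
The only common ancestor is 26f1b98, so it is the merge base.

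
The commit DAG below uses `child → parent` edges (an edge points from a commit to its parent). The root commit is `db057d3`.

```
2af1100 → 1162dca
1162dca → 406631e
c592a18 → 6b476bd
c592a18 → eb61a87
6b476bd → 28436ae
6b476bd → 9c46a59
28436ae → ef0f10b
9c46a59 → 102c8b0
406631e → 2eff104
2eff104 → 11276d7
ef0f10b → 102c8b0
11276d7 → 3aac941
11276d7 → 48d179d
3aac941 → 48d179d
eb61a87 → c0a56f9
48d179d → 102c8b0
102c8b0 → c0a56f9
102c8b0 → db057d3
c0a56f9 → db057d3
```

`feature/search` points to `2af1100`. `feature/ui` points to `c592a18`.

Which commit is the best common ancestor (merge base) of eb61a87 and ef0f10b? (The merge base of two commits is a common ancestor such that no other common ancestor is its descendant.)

Ancestors of eb61a87: {c0a56f9, db057d3, eb61a87}.
Ancestors of ef0f10b: {102c8b0, c0a56f9, db057d3, ef0f10b}.
Common ancestors: {c0a56f9, db057d3}.
Among these, c0a56f9 is not an ancestor of any other common ancestor — it is the merge base.

c0a56f9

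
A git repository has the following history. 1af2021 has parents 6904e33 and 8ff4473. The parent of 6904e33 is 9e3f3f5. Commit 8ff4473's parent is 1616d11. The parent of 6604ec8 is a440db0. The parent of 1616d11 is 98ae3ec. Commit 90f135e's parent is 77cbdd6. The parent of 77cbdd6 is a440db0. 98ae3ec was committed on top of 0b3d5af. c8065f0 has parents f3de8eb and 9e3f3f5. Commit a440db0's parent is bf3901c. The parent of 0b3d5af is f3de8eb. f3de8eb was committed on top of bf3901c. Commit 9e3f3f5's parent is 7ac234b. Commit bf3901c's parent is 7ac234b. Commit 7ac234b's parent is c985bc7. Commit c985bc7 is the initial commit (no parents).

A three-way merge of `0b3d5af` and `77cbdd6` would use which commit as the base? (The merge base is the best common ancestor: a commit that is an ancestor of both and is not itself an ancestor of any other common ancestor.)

Ancestors of 0b3d5af: {0b3d5af, 7ac234b, bf3901c, c985bc7, f3de8eb}.
Ancestors of 77cbdd6: {77cbdd6, 7ac234b, a440db0, bf3901c, c985bc7}.
Common ancestors: {7ac234b, bf3901c, c985bc7}.
Among these, bf3901c is not an ancestor of any other common ancestor — it is the merge base.

bf3901c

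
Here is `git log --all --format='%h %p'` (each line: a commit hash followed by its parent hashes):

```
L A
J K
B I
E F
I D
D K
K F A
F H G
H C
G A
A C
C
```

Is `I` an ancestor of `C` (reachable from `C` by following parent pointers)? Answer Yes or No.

Ancestors of C: {C}.
I is not in that set, so it is not an ancestor of C.

No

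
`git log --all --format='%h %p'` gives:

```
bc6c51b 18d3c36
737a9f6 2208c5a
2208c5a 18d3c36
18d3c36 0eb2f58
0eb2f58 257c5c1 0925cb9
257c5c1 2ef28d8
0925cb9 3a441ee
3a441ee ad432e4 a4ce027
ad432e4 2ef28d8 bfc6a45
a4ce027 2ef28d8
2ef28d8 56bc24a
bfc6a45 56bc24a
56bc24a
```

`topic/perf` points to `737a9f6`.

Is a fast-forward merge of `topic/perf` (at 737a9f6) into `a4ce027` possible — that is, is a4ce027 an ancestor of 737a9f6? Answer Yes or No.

Yes

A fast-forward from a4ce027 to 737a9f6 is possible iff a4ce027 is an ancestor of 737a9f6.
Ancestors of 737a9f6: {0925cb9, 0eb2f58, 18d3c36, 2208c5a, 257c5c1, 2ef28d8, 3a441ee, 56bc24a, 737a9f6, a4ce027, ad432e4, bfc6a45}.
a4ce027 is among them, so fast-forward is possible.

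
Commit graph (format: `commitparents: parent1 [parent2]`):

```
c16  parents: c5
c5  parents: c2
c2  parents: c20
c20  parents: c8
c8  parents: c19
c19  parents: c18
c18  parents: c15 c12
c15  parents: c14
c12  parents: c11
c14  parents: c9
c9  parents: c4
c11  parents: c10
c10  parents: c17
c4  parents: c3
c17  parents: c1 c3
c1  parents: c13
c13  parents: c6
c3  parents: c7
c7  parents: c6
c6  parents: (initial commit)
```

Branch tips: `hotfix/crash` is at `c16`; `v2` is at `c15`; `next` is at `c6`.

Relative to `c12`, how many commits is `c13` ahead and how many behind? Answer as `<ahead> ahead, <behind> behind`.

0 ahead, 7 behind

Reachable from c13: {c13, c6}.
Reachable from c12: {c1, c10, c11, c12, c13, c17, c3, c6, c7}.
Only in c13's history (ahead): {} — 0.
Only in c12's history (behind): {c1, c10, c11, c12, c17, c3, c7} — 7.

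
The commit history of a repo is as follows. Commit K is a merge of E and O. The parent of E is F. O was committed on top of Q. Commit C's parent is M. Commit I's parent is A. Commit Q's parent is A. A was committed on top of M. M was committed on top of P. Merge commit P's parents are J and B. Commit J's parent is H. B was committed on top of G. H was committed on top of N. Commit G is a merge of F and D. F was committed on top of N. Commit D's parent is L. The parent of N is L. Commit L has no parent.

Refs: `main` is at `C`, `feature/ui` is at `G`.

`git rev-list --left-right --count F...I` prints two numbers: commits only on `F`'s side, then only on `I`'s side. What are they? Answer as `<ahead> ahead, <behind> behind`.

Reachable from F: {F, L, N}.
Reachable from I: {A, B, D, F, G, H, I, J, L, M, N, P}.
Only in F's history (ahead): {} — 0.
Only in I's history (behind): {A, B, D, G, H, I, J, M, P} — 9.

0 ahead, 9 behind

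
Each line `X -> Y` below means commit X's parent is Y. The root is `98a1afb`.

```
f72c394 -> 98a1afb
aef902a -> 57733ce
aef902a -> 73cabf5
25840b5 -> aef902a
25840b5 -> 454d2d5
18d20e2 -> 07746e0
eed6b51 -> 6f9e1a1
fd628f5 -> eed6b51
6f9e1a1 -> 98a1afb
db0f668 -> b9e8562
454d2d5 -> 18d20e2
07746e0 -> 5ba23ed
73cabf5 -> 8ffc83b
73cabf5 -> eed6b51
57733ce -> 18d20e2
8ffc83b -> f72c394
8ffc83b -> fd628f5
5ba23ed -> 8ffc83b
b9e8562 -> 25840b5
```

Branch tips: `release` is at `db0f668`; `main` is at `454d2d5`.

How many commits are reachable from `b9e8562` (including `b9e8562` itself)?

15

Walking parent pointers from b9e8562: reachable set = {07746e0, 18d20e2, 25840b5, 454d2d5, 57733ce, 5ba23ed, 6f9e1a1, 73cabf5, 8ffc83b, 98a1afb, aef902a, b9e8562, eed6b51, f72c394, fd628f5}.
That is 15 commits.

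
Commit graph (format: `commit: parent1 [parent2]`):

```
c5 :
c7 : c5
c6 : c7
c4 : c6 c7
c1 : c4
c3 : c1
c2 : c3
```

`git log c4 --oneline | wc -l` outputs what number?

Walking parent pointers from c4: reachable set = {c4, c5, c6, c7}.
That is 4 commits.

4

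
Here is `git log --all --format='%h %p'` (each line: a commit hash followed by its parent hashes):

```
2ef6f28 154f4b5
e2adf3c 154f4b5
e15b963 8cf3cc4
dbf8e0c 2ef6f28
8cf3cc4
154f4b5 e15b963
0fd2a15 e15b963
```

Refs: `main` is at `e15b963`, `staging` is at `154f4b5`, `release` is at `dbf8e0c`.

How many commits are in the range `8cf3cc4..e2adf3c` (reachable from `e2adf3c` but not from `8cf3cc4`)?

3

Reachable from e2adf3c: {154f4b5, 8cf3cc4, e15b963, e2adf3c}.
Reachable from 8cf3cc4: {8cf3cc4}.
In e2adf3c's history but not 8cf3cc4's: {154f4b5, e15b963, e2adf3c} — 3 commits.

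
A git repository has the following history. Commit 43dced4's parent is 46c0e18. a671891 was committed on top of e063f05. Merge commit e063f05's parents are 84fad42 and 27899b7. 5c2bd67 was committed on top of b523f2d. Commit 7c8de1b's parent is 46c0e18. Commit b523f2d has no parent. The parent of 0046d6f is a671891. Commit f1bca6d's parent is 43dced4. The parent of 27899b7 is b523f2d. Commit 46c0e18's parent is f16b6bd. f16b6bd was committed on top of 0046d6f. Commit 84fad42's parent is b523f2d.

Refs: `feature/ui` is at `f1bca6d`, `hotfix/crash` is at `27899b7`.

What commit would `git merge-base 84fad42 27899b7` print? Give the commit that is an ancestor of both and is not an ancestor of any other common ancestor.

b523f2d

Ancestors of 84fad42: {84fad42, b523f2d}.
Ancestors of 27899b7: {27899b7, b523f2d}.
Common ancestors: {b523f2d}.
The only common ancestor is b523f2d, so it is the merge base.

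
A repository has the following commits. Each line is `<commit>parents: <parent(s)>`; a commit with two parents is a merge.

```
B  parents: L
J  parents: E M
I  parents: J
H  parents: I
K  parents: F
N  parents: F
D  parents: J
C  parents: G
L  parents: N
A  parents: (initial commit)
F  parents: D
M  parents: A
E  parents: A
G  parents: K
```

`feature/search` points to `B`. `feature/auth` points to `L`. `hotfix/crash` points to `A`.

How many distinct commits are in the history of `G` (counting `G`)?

Walking parent pointers from G: reachable set = {A, D, E, F, G, J, K, M}.
That is 8 commits.

8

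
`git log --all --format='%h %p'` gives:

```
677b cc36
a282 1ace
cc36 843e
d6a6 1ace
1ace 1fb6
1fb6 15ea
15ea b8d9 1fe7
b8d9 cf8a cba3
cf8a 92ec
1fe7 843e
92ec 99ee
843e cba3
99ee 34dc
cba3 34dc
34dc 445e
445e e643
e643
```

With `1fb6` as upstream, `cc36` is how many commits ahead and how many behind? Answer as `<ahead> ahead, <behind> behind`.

Reachable from cc36: {34dc, 445e, 843e, cba3, cc36, e643}.
Reachable from 1fb6: {15ea, 1fb6, 1fe7, 34dc, 445e, 843e, 92ec, 99ee, b8d9, cba3, cf8a, e643}.
Only in cc36's history (ahead): {cc36} — 1.
Only in 1fb6's history (behind): {15ea, 1fb6, 1fe7, 92ec, 99ee, b8d9, cf8a} — 7.

1 ahead, 7 behind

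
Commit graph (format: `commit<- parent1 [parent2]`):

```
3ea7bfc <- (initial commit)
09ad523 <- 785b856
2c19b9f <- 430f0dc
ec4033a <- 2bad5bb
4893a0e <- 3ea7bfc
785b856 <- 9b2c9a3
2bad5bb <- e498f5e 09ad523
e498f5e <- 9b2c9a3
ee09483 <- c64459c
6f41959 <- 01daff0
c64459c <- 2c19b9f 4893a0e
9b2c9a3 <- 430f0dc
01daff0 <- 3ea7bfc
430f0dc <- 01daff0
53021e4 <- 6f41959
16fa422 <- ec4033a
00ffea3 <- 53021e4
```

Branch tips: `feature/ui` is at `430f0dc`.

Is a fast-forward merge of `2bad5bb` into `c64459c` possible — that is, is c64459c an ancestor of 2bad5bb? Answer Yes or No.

No

A fast-forward from c64459c to 2bad5bb is possible iff c64459c is an ancestor of 2bad5bb.
Ancestors of 2bad5bb: {01daff0, 09ad523, 2bad5bb, 3ea7bfc, 430f0dc, 785b856, 9b2c9a3, e498f5e}.
c64459c is not among them, so fast-forward is not possible.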